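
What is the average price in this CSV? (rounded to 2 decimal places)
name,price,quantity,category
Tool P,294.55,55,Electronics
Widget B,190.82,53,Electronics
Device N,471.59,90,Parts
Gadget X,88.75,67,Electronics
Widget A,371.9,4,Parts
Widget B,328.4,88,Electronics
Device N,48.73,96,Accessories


Computing average price:
Values: [294.55, 190.82, 471.59, 88.75, 371.9, 328.4, 48.73]
Sum = 1794.74
Count = 7
Average = 1794.74/7 ≈ 256.39 (rounded to 2 decimal places)

256.39


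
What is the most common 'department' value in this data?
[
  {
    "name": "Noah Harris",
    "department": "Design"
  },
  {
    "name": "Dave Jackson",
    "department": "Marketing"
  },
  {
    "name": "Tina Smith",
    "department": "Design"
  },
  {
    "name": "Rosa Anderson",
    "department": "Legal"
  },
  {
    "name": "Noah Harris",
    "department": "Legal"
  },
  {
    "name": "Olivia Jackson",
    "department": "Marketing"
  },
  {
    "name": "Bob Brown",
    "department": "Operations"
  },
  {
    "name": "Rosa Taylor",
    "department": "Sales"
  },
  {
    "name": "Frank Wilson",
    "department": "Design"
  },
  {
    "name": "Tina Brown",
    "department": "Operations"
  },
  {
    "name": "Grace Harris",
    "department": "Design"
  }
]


Counting 'department' values across 11 records:

  Design: 4 ####
  Marketing: 2 ##
  Legal: 2 ##
  Operations: 2 ##
  Sales: 1 #

Most common: Design (4 times)

Design (4 times)


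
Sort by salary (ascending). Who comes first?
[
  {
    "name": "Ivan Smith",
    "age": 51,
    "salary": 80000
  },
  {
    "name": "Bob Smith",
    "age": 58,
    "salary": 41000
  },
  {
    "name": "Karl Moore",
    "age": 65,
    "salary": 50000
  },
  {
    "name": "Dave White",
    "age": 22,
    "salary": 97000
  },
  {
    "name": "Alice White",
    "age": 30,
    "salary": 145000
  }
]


Sort by: salary (ascending)

Sorted order:
  1. Bob Smith (salary = 41000)
  2. Karl Moore (salary = 50000)
  3. Ivan Smith (salary = 80000)
  4. Dave White (salary = 97000)
  5. Alice White (salary = 145000)

First: Bob Smith

Bob Smith


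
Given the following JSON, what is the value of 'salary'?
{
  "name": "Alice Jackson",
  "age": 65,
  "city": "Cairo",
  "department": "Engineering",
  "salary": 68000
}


Looking up field 'salary'
Value: 68000

68000


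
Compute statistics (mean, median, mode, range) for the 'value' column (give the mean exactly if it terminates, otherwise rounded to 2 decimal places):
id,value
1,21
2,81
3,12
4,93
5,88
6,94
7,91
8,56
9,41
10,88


Data: [21, 81, 12, 93, 88, 94, 91, 56, 41, 88]
Count: 10
Sum: 665
Mean: 665/10 = 66.5
Sorted: [12, 21, 41, 56, 81, 88, 88, 91, 93, 94]
Median: 84.5
Mode: 88 (2 times)
Range: 94 - 12 = 82
Min: 12, Max: 94

mean=66.5, median=84.5, mode=88, range=82


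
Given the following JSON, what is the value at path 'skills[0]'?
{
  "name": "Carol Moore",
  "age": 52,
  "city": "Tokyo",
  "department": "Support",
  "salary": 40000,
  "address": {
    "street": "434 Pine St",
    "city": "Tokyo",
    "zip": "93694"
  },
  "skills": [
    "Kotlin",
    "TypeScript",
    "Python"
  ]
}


Query: skills[0]
Path: skills -> first element
Value: Kotlin

Kotlin


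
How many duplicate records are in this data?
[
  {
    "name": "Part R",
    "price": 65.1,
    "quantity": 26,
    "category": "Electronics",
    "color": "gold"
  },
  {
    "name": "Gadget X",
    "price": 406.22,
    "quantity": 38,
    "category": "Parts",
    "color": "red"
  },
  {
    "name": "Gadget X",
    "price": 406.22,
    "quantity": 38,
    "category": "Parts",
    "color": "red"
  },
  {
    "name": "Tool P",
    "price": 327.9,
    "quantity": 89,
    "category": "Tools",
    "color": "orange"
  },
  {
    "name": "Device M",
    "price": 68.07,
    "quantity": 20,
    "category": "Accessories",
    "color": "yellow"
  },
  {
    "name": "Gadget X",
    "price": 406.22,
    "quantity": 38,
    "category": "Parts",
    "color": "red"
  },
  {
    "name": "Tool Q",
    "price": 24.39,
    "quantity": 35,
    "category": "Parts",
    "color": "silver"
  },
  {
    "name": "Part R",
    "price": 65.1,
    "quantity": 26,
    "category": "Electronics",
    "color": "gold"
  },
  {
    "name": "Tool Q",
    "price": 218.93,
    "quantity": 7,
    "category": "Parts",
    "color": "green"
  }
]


Checking 9 records for duplicates:

  Row 1: Part R ($65.1, qty 26)
  Row 2: Gadget X ($406.22, qty 38)
  Row 3: Gadget X ($406.22, qty 38) <-- DUPLICATE
  Row 4: Tool P ($327.9, qty 89)
  Row 5: Device M ($68.07, qty 20)
  Row 6: Gadget X ($406.22, qty 38) <-- DUPLICATE
  Row 7: Tool Q ($24.39, qty 35)
  Row 8: Part R ($65.1, qty 26) <-- DUPLICATE
  Row 9: Tool Q ($218.93, qty 7)

Duplicates found: 3
Unique records: 6

3 duplicates, 6 unique


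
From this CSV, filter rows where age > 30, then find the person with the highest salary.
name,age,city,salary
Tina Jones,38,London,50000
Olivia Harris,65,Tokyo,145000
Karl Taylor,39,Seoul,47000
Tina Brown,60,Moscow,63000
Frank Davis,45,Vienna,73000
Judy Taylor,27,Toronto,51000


Filter: age > 30
Sort by: salary (descending)

Filtered records (5):
  Olivia Harris, age 65, salary $145000
  Frank Davis, age 45, salary $73000
  Tina Brown, age 60, salary $63000
  Tina Jones, age 38, salary $50000
  Karl Taylor, age 39, salary $47000

Highest salary: Olivia Harris ($145000)

Olivia Harris


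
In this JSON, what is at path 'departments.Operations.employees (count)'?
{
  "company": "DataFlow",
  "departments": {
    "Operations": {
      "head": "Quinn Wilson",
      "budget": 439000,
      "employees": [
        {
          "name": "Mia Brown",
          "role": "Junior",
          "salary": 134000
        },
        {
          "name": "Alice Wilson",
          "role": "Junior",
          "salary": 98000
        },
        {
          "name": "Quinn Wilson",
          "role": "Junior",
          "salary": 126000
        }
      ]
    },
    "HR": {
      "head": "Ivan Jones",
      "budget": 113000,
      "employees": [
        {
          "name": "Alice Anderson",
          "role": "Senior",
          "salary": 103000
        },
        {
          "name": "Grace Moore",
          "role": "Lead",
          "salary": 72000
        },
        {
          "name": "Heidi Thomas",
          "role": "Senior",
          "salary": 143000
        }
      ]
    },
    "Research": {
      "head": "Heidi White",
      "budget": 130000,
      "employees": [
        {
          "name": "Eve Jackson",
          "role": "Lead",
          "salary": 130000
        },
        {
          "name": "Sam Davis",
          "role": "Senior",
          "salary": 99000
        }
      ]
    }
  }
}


Path: departments.Operations.employees (count)

Navigate:
  -> departments
  -> Operations
  -> employees (array, length 3)

3


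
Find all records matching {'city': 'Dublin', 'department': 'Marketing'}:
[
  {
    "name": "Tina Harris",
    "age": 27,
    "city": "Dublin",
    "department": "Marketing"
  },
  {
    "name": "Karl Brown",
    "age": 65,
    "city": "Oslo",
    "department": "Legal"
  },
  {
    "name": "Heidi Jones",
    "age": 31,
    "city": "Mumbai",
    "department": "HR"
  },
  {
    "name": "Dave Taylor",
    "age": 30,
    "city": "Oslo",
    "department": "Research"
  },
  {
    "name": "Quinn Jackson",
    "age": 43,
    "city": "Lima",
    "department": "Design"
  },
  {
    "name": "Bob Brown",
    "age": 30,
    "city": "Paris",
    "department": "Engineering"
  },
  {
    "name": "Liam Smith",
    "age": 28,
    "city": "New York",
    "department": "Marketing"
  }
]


Search criteria: {'city': 'Dublin', 'department': 'Marketing'}

Checking 7 records:
  Tina Harris: {city: Dublin, department: Marketing} <-- MATCH
  Karl Brown: {city: Oslo, department: Legal}
  Heidi Jones: {city: Mumbai, department: HR}
  Dave Taylor: {city: Oslo, department: Research}
  Quinn Jackson: {city: Lima, department: Design}
  Bob Brown: {city: Paris, department: Engineering}
  Liam Smith: {city: New York, department: Marketing}

Matches: ["Tina Harris"]

["Tina Harris"]


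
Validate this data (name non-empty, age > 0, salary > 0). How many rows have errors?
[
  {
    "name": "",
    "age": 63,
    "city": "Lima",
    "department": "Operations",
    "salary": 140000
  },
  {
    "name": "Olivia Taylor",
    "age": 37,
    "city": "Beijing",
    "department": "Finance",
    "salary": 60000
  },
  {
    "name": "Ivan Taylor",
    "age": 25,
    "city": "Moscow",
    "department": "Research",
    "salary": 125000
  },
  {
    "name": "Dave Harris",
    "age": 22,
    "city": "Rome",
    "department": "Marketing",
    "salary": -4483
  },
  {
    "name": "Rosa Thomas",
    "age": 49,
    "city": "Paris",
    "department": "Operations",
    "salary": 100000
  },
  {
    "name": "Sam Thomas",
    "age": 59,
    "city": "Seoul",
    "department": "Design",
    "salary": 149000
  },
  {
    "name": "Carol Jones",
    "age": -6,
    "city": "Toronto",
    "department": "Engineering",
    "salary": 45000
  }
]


Validating 7 records:
Rules: name non-empty, age > 0, salary > 0

  Row 1 (???): empty name
  Row 2 (Olivia Taylor): OK
  Row 3 (Ivan Taylor): OK
  Row 4 (Dave Harris): negative salary: -4483
  Row 5 (Rosa Thomas): OK
  Row 6 (Sam Thomas): OK
  Row 7 (Carol Jones): negative age: -6

Total errors: 3

3 errors


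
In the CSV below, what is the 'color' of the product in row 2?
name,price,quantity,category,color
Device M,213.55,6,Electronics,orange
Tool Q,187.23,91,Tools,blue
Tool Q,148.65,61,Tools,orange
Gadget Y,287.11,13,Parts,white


Query: Row 2 ('Tool Q'), column 'color'
Value: blue

blue


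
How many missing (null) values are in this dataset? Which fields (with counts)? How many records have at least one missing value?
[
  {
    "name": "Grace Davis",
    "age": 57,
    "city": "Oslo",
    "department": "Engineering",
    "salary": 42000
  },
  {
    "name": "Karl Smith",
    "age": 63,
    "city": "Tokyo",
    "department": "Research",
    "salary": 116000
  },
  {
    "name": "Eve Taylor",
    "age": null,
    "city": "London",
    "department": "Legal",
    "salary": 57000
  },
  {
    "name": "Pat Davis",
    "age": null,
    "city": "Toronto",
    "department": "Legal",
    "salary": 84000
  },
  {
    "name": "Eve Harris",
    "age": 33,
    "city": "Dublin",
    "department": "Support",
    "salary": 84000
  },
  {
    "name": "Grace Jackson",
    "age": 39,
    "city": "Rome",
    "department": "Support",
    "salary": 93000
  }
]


Checking for missing (null) values in 6 records:

  Grace Davis: complete
  Karl Smith: complete
  Eve Taylor: age
  Pat Davis: age
  Eve Harris: complete
  Grace Jackson: complete

Per field:
  name: 0 missing
  age: 2 missing
  city: 0 missing
  department: 0 missing
  salary: 0 missing

Total missing values: 2
Records with any missing: 2

2 missing values (age: 2); 2 incomplete records


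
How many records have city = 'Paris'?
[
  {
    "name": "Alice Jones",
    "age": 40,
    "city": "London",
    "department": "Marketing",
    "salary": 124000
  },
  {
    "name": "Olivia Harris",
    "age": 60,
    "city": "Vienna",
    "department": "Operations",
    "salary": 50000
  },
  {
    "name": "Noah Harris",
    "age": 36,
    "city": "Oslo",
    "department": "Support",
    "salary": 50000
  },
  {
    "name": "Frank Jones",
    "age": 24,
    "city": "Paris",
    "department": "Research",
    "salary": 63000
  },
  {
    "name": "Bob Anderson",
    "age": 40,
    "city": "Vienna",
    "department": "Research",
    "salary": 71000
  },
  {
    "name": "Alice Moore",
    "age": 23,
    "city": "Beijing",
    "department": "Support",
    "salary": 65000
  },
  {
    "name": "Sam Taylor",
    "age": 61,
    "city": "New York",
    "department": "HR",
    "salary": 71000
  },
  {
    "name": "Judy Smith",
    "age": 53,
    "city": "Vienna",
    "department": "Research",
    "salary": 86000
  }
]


Data: 8 records
Condition: city = 'Paris'

Checking each record:
  Alice Jones: London
  Olivia Harris: Vienna
  Noah Harris: Oslo
  Frank Jones: Paris MATCH
  Bob Anderson: Vienna
  Alice Moore: Beijing
  Sam Taylor: New York
  Judy Smith: Vienna

Count: 1

1


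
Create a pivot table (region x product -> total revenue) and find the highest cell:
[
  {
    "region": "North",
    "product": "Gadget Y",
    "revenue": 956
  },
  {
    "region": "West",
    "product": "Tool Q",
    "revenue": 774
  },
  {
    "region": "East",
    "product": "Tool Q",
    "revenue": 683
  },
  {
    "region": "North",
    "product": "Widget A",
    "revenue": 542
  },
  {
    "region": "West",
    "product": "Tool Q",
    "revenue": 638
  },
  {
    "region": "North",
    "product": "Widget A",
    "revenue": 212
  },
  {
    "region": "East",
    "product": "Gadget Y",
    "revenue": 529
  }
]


Pivot: region (rows) x product (columns) -> total revenue

     Gadget Y      Tool Q        Widget A    
East           529           683             0  
North          956             0           754  
West             0          1412             0  

Highest: West / Tool Q = $1412

West / Tool Q = $1412


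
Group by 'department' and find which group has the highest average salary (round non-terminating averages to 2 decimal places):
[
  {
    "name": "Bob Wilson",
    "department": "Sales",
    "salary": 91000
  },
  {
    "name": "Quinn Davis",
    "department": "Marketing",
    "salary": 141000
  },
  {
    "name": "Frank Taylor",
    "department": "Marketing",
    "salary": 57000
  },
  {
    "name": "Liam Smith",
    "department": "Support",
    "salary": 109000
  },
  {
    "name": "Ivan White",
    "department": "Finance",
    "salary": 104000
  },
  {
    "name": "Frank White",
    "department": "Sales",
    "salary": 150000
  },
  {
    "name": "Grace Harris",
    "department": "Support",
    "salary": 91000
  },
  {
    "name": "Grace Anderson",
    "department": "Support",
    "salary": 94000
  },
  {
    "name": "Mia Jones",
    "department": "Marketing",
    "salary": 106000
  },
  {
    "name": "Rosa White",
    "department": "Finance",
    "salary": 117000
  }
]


Group by: department

Groups:
  Finance: 2 people, avg salary = 221000/2 = $110500
  Marketing: 3 people, avg salary = 304000/3 ≈ $101333.33
  Sales: 2 people, avg salary = 241000/2 = $120500
  Support: 3 people, avg salary = 294000/3 = $98000

Highest average salary: Sales ($120500)

Sales ($120500)


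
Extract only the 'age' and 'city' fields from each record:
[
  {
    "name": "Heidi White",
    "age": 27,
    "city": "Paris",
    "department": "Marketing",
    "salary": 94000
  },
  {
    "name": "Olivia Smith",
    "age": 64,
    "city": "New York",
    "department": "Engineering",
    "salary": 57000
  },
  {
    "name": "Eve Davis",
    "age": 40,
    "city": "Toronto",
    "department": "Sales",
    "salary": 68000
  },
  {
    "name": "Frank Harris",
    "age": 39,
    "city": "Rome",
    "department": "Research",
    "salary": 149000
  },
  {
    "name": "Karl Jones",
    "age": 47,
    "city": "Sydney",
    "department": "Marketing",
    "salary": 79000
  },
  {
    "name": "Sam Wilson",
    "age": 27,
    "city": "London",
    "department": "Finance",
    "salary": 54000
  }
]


Original: 6 records with fields: name, age, city, department, salary
Keep: ['age', 'city']
Drop: ['name', 'department', 'salary']
Result: 6 records, 2 fields each

[
  {
    "age": 27,
    "city": "Paris"
  },
  {
    "age": 64,
    "city": "New York"
  },
  {
    "age": 40,
    "city": "Toronto"
  },
  {
    "age": 39,
    "city": "Rome"
  },
  {
    "age": 47,
    "city": "Sydney"
  },
  {
    "age": 27,
    "city": "London"
  }
]


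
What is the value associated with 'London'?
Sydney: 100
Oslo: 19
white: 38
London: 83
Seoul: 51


Looking up key 'London'
Value: 83

83


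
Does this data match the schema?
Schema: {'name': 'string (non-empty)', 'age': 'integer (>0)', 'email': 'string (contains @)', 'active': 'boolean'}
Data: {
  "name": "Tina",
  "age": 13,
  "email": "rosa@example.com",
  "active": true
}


Validating each field against schema:
  name: OK (non-empty string)
  age: OK (positive integer)
  email: OK (string with @)
  active: OK (boolean)

Result: VALID

VALID


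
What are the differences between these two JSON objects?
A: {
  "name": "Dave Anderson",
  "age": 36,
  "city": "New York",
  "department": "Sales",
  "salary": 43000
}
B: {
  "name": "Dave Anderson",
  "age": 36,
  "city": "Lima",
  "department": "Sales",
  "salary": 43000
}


Comparing each field (in key order):
  name: same
  age: same
  city: DIFFERENT
  department: same
  salary: same
Differences:
  city: New York -> Lima

1 field(s) changed

1 change: city


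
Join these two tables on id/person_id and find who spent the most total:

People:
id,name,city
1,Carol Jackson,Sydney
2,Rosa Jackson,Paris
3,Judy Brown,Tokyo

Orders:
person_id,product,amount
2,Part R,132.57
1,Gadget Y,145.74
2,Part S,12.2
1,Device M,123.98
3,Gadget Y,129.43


Join on: people.id = orders.person_id

Joined rows:
  Rosa Jackson (Paris) bought Part R for $132.57
  Carol Jackson (Sydney) bought Gadget Y for $145.74
  Rosa Jackson (Paris) bought Part S for $12.2
  Carol Jackson (Sydney) bought Device M for $123.98
  Judy Brown (Tokyo) bought Gadget Y for $129.43

Total per person:
  Carol Jackson: $269.72
  Rosa Jackson: $144.77
  Judy Brown: $129.43

Top spender: Carol Jackson ($269.72)

Carol Jackson ($269.72)


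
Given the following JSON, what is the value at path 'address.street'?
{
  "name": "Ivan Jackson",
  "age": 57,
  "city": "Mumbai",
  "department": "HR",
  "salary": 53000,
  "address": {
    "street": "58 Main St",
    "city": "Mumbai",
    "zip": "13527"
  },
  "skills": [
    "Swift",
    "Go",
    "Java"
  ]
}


Query: address.street
Path: address -> street
Value: 58 Main St

58 Main St


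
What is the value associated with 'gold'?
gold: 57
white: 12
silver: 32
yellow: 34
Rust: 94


Looking up key 'gold'
Value: 57

57


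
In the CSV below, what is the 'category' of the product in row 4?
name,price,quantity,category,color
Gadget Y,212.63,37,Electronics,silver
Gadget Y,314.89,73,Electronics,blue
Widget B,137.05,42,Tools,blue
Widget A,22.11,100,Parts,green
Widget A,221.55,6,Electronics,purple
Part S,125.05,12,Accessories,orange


Query: Row 4 ('Widget A'), column 'category'
Value: Parts

Parts


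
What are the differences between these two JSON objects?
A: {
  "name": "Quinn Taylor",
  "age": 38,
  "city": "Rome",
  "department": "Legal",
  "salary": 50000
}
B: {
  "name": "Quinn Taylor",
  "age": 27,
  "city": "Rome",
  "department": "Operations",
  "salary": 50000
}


Comparing each field (in key order):
  name: same
  age: DIFFERENT
  city: same
  department: DIFFERENT
  salary: same
Differences:
  age: 38 -> 27
  department: Legal -> Operations

2 field(s) changed

2 changes: age, department


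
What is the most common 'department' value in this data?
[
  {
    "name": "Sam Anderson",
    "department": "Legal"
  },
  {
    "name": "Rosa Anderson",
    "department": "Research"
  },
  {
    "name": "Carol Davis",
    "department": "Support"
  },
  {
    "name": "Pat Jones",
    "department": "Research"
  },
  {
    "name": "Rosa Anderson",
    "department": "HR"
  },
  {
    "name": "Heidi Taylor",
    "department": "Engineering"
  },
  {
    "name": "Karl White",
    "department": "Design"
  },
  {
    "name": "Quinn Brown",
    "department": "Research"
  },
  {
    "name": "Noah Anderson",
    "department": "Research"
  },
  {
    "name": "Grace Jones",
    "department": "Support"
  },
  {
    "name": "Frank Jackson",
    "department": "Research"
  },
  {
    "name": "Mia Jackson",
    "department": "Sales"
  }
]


Counting 'department' values across 12 records:

  Research: 5 #####
  Support: 2 ##
  Legal: 1 #
  HR: 1 #
  Engineering: 1 #
  Design: 1 #
  Sales: 1 #

Most common: Research (5 times)

Research (5 times)


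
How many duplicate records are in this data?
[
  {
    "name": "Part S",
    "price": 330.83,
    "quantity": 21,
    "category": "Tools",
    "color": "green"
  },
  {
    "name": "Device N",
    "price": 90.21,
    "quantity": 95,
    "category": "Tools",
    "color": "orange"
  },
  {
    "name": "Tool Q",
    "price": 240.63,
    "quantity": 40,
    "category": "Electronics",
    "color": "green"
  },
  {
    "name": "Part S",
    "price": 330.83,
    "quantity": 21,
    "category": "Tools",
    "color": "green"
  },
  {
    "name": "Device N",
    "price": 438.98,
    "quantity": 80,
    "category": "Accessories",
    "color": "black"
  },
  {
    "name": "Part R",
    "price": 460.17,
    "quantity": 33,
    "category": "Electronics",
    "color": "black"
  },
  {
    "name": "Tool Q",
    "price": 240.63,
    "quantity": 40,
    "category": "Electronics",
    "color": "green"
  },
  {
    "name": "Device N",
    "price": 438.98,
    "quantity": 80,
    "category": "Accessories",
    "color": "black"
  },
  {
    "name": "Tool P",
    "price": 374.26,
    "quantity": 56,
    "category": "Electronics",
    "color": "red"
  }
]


Checking 9 records for duplicates:

  Row 1: Part S ($330.83, qty 21)
  Row 2: Device N ($90.21, qty 95)
  Row 3: Tool Q ($240.63, qty 40)
  Row 4: Part S ($330.83, qty 21) <-- DUPLICATE
  Row 5: Device N ($438.98, qty 80)
  Row 6: Part R ($460.17, qty 33)
  Row 7: Tool Q ($240.63, qty 40) <-- DUPLICATE
  Row 8: Device N ($438.98, qty 80) <-- DUPLICATE
  Row 9: Tool P ($374.26, qty 56)

Duplicates found: 3
Unique records: 6

3 duplicates, 6 unique


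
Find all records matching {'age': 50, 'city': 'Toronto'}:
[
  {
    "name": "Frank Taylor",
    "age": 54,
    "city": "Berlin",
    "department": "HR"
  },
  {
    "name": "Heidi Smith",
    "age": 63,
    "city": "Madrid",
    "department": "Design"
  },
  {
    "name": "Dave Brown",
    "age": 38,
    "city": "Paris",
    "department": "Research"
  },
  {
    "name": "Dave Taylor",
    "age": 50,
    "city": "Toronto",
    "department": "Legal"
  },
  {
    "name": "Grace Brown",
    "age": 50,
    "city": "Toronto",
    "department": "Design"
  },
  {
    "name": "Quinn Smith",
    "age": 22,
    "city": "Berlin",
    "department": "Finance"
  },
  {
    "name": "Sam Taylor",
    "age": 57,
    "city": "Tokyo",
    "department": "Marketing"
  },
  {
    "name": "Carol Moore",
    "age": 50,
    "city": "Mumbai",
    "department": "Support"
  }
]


Search criteria: {'age': 50, 'city': 'Toronto'}

Checking 8 records:
  Frank Taylor: {age: 54, city: Berlin}
  Heidi Smith: {age: 63, city: Madrid}
  Dave Brown: {age: 38, city: Paris}
  Dave Taylor: {age: 50, city: Toronto} <-- MATCH
  Grace Brown: {age: 50, city: Toronto} <-- MATCH
  Quinn Smith: {age: 22, city: Berlin}
  Sam Taylor: {age: 57, city: Tokyo}
  Carol Moore: {age: 50, city: Mumbai}

Matches: ["Dave Taylor", "Grace Brown"]

["Dave Taylor", "Grace Brown"]


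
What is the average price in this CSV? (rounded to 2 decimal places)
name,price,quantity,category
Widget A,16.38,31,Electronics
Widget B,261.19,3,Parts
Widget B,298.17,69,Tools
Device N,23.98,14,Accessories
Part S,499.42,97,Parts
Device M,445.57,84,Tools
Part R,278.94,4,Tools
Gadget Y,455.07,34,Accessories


Computing average price:
Values: [16.38, 261.19, 298.17, 23.98, 499.42, 445.57, 278.94, 455.07]
Sum = 2278.72
Count = 8
Average = 2278.72/8 = 284.84

284.84


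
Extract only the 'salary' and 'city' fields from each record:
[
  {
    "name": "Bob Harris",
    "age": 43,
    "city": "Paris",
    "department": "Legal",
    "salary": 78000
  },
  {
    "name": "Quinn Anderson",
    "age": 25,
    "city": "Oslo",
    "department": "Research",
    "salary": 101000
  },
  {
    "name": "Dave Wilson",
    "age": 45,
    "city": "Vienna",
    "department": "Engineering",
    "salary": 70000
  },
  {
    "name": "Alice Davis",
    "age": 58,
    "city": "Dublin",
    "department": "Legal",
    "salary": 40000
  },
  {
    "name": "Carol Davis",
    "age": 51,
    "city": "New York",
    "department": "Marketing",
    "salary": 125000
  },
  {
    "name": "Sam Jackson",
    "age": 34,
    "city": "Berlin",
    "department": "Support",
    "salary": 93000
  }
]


Original: 6 records with fields: name, age, city, department, salary
Keep: ['salary', 'city']
Drop: ['name', 'age', 'department']
Result: 6 records, 2 fields each

[
  {
    "salary": 78000,
    "city": "Paris"
  },
  {
    "salary": 101000,
    "city": "Oslo"
  },
  {
    "salary": 70000,
    "city": "Vienna"
  },
  {
    "salary": 40000,
    "city": "Dublin"
  },
  {
    "salary": 125000,
    "city": "New York"
  },
  {
    "salary": 93000,
    "city": "Berlin"
  }
]


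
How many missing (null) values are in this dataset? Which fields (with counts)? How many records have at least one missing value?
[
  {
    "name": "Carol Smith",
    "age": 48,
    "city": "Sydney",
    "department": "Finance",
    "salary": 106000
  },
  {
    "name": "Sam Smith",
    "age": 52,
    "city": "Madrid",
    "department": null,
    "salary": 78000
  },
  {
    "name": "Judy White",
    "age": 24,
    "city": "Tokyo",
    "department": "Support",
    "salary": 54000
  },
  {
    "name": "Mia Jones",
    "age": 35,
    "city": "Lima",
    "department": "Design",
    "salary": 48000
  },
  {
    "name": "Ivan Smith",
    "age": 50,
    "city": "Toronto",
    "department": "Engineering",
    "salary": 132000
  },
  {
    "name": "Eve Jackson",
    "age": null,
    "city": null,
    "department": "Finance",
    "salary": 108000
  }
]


Checking for missing (null) values in 6 records:

  Carol Smith: complete
  Sam Smith: department
  Judy White: complete
  Mia Jones: complete
  Ivan Smith: complete
  Eve Jackson: age, city

Per field:
  name: 0 missing
  age: 1 missing
  city: 1 missing
  department: 1 missing
  salary: 0 missing

Total missing values: 3
Records with any missing: 2

3 missing values (age: 1, city: 1, department: 1); 2 incomplete records


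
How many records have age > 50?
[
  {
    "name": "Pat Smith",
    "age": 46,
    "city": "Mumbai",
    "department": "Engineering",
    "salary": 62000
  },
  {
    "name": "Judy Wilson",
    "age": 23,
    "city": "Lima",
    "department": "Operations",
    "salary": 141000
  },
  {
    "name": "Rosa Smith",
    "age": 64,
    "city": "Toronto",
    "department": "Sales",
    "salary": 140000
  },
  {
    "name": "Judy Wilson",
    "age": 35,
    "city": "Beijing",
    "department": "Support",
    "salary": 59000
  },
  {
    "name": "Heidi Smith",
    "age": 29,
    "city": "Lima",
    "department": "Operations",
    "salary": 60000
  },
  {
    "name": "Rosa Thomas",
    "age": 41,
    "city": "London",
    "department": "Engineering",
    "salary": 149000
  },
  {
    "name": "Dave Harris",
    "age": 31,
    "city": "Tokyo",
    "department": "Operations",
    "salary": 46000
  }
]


Data: 7 records
Condition: age > 50

Checking each record:
  Pat Smith: 46
  Judy Wilson: 23
  Rosa Smith: 64 MATCH
  Judy Wilson: 35
  Heidi Smith: 29
  Rosa Thomas: 41
  Dave Harris: 31

Count: 1

1


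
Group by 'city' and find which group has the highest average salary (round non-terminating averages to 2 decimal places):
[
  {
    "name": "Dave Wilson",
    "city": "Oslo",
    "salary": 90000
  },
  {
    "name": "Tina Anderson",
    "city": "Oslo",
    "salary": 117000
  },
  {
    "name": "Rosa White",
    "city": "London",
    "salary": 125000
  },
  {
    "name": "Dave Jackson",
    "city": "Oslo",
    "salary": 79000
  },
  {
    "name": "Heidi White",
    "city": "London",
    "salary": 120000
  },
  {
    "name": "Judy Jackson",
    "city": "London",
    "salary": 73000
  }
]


Group by: city

Groups:
  London: 3 people, avg salary = 318000/3 = $106000
  Oslo: 3 people, avg salary = 286000/3 ≈ $95333.33

Highest average salary: London ($106000)

London ($106000)


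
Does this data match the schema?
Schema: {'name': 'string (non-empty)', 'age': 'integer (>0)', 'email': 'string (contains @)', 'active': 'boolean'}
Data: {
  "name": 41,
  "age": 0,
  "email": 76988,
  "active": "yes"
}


Validating each field against schema:
  name: FAIL (41 is not a string)
  age: FAIL (0 is not > 0)
  email: FAIL (76988 is not a string)
  active: FAIL ("yes" is not a boolean)

Result: INVALID (4 errors: name, age, email, active)

INVALID (4 errors: name, age, email, active)


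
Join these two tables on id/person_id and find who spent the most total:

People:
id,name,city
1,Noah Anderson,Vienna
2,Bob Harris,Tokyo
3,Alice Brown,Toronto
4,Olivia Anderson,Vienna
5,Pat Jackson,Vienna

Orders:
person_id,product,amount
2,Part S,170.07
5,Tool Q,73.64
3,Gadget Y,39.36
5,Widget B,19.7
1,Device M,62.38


Join on: people.id = orders.person_id

Joined rows:
  Bob Harris (Tokyo) bought Part S for $170.07
  Pat Jackson (Vienna) bought Tool Q for $73.64
  Alice Brown (Toronto) bought Gadget Y for $39.36
  Pat Jackson (Vienna) bought Widget B for $19.7
  Noah Anderson (Vienna) bought Device M for $62.38

Total per person:
  Bob Harris: $170.07
  Pat Jackson: $93.34
  Noah Anderson: $62.38
  Alice Brown: $39.36

Top spender: Bob Harris ($170.07)

Bob Harris ($170.07)


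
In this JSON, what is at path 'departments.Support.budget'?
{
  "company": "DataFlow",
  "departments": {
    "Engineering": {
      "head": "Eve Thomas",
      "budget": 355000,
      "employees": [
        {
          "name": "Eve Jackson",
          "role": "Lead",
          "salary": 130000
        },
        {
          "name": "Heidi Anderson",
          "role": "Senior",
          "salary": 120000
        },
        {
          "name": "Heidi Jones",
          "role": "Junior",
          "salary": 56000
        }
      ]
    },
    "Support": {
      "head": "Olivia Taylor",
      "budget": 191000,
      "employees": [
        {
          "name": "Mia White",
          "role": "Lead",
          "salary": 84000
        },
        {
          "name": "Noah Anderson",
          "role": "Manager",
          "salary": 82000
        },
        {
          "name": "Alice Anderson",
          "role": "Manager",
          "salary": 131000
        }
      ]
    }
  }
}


Path: departments.Support.budget

Navigate:
  -> departments
  -> Support
  -> budget = 191000

191000


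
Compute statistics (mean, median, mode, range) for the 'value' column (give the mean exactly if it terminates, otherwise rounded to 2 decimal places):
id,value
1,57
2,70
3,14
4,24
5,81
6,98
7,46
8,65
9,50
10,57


Data: [57, 70, 14, 24, 81, 98, 46, 65, 50, 57]
Count: 10
Sum: 562
Mean: 562/10 = 56.2
Sorted: [14, 24, 46, 50, 57, 57, 65, 70, 81, 98]
Median: 57.0
Mode: 57 (2 times)
Range: 98 - 14 = 84
Min: 14, Max: 98

mean=56.2, median=57.0, mode=57, range=84


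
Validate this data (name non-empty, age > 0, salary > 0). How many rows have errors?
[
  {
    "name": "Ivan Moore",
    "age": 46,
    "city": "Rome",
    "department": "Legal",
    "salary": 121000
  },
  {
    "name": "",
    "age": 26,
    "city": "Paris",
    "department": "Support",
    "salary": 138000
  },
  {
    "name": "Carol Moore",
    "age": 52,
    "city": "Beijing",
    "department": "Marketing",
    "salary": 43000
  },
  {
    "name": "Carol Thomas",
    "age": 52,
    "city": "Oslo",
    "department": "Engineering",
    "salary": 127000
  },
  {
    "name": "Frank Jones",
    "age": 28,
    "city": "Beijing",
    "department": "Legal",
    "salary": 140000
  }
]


Validating 5 records:
Rules: name non-empty, age > 0, salary > 0

  Row 1 (Ivan Moore): OK
  Row 2 (???): empty name
  Row 3 (Carol Moore): OK
  Row 4 (Carol Thomas): OK
  Row 5 (Frank Jones): OK

Total errors: 1

1 errors


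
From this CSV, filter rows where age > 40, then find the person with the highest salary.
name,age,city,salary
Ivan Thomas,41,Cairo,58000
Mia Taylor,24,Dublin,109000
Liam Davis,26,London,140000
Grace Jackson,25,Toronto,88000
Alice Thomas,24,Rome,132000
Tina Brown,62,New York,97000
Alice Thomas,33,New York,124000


Filter: age > 40
Sort by: salary (descending)

Filtered records (2):
  Tina Brown, age 62, salary $97000
  Ivan Thomas, age 41, salary $58000

Highest salary: Tina Brown ($97000)

Tina Brown


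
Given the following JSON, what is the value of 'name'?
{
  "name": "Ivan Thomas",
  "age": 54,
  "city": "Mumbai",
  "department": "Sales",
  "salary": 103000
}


Looking up field 'name'
Value: Ivan Thomas

Ivan Thomas


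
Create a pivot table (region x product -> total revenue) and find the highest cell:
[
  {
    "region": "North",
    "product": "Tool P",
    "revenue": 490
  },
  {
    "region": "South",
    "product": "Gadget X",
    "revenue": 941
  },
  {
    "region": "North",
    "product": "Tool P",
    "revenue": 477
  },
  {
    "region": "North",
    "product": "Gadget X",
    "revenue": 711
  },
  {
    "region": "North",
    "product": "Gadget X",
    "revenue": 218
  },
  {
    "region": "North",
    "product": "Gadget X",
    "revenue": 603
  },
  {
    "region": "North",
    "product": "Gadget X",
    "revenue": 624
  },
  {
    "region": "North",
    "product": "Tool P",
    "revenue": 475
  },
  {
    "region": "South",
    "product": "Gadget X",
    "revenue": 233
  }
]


Pivot: region (rows) x product (columns) -> total revenue

     Gadget X      Tool P      
North         2156          1442  
South         1174             0  

Highest: North / Gadget X = $2156

North / Gadget X = $2156


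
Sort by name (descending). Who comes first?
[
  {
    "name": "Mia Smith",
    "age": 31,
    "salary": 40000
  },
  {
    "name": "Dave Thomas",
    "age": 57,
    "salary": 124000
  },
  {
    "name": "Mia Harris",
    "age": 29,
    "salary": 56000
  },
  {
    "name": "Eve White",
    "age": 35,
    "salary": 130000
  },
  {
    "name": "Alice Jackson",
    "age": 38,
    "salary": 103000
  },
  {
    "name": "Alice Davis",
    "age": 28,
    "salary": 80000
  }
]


Sort by: name (descending)

Sorted order:
  1. Mia Smith (name = Mia Smith)
  2. Mia Harris (name = Mia Harris)
  3. Eve White (name = Eve White)
  4. Dave Thomas (name = Dave Thomas)
  5. Alice Jackson (name = Alice Jackson)
  6. Alice Davis (name = Alice Davis)

First: Mia Smith

Mia Smith


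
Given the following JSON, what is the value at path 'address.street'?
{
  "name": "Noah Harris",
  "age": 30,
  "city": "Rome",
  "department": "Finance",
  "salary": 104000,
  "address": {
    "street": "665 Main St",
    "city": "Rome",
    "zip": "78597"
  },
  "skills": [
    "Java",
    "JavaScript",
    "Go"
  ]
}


Query: address.street
Path: address -> street
Value: 665 Main St

665 Main St


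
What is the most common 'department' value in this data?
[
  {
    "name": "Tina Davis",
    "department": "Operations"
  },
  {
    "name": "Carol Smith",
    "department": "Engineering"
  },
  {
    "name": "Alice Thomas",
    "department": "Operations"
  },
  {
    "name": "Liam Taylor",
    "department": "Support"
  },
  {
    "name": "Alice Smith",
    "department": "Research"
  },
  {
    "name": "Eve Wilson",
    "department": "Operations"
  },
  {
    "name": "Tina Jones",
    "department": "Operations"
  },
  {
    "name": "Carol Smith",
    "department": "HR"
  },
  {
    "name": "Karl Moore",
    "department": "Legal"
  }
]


Counting 'department' values across 9 records:

  Operations: 4 ####
  Engineering: 1 #
  Support: 1 #
  Research: 1 #
  HR: 1 #
  Legal: 1 #

Most common: Operations (4 times)

Operations (4 times)


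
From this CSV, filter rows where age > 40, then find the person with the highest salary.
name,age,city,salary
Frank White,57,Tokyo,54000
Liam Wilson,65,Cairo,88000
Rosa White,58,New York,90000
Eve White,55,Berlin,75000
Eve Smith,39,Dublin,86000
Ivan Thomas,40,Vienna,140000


Filter: age > 40
Sort by: salary (descending)

Filtered records (4):
  Rosa White, age 58, salary $90000
  Liam Wilson, age 65, salary $88000
  Eve White, age 55, salary $75000
  Frank White, age 57, salary $54000

Highest salary: Rosa White ($90000)

Rosa White


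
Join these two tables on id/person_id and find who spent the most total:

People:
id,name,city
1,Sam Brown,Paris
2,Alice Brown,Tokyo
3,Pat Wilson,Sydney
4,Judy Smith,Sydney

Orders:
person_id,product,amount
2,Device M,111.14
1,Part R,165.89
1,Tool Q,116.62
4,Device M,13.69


Join on: people.id = orders.person_id

Joined rows:
  Alice Brown (Tokyo) bought Device M for $111.14
  Sam Brown (Paris) bought Part R for $165.89
  Sam Brown (Paris) bought Tool Q for $116.62
  Judy Smith (Sydney) bought Device M for $13.69

Total per person:
  Sam Brown: $282.51
  Alice Brown: $111.14
  Judy Smith: $13.69

Top spender: Sam Brown ($282.51)

Sam Brown ($282.51)


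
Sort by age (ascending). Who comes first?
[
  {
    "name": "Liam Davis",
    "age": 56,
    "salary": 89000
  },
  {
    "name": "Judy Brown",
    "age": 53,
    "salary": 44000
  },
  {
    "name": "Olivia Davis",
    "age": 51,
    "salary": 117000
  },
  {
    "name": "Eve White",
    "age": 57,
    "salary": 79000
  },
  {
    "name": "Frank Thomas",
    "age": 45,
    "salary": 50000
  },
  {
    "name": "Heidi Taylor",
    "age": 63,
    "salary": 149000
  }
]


Sort by: age (ascending)

Sorted order:
  1. Frank Thomas (age = 45)
  2. Olivia Davis (age = 51)
  3. Judy Brown (age = 53)
  4. Liam Davis (age = 56)
  5. Eve White (age = 57)
  6. Heidi Taylor (age = 63)

First: Frank Thomas

Frank Thomas


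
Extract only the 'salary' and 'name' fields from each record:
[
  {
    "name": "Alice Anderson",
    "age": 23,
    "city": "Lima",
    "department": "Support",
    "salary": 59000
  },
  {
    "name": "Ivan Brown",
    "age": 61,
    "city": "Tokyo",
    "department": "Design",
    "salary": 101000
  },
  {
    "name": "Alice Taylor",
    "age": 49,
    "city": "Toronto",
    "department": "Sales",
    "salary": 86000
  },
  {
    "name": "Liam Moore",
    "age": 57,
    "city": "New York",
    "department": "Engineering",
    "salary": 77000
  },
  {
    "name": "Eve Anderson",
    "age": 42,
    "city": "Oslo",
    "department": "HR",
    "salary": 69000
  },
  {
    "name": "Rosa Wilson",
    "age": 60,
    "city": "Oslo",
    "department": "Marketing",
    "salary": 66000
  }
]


Original: 6 records with fields: name, age, city, department, salary
Keep: ['salary', 'name']
Drop: ['age', 'city', 'department']
Result: 6 records, 2 fields each

[
  {
    "salary": 59000,
    "name": "Alice Anderson"
  },
  {
    "salary": 101000,
    "name": "Ivan Brown"
  },
  {
    "salary": 86000,
    "name": "Alice Taylor"
  },
  {
    "salary": 77000,
    "name": "Liam Moore"
  },
  {
    "salary": 69000,
    "name": "Eve Anderson"
  },
  {
    "salary": 66000,
    "name": "Rosa Wilson"
  }
]


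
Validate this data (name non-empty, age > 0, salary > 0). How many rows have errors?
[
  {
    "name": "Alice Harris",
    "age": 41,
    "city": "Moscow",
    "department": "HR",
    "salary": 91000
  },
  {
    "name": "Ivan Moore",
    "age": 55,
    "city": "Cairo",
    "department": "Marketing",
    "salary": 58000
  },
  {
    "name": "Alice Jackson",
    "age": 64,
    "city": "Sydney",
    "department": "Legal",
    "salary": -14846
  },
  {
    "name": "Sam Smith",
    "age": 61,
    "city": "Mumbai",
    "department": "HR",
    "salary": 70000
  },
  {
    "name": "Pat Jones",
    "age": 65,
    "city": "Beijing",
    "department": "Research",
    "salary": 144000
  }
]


Validating 5 records:
Rules: name non-empty, age > 0, salary > 0

  Row 1 (Alice Harris): OK
  Row 2 (Ivan Moore): OK
  Row 3 (Alice Jackson): negative salary: -14846
  Row 4 (Sam Smith): OK
  Row 5 (Pat Jones): OK

Total errors: 1

1 errors


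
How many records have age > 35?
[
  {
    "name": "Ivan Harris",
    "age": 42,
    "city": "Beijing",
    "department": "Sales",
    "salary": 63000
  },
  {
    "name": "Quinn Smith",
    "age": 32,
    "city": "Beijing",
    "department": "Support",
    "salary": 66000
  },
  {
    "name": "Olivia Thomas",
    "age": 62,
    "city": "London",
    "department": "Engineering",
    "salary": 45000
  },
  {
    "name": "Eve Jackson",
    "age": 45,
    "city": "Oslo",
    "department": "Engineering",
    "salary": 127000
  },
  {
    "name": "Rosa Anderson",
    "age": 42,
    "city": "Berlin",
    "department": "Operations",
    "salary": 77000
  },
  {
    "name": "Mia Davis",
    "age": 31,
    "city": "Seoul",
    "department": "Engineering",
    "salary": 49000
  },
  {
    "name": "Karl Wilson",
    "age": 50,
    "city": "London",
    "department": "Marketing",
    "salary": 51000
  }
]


Data: 7 records
Condition: age > 35

Checking each record:
  Ivan Harris: 42 MATCH
  Quinn Smith: 32
  Olivia Thomas: 62 MATCH
  Eve Jackson: 45 MATCH
  Rosa Anderson: 42 MATCH
  Mia Davis: 31
  Karl Wilson: 50 MATCH

Count: 5

5
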